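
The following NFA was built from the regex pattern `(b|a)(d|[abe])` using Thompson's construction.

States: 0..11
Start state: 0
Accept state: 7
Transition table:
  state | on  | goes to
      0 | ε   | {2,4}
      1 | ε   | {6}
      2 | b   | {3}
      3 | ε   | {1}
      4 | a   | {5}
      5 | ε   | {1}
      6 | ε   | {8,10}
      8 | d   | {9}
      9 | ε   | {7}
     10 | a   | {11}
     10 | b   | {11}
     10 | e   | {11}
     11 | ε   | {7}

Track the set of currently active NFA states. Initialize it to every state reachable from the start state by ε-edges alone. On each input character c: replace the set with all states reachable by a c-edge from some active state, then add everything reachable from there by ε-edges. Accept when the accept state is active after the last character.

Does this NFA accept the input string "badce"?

Answer: REJECT

Steps:
initial (ε-close {0}): {0,2,4}
'b' @ 1: {1,3,6,8,10}
'a' @ 2: {7,11}  [accepting]
'd' @ 3: {}  — dead — no transitions
rest 'ce' ignored (set empty)
end set {} — state 7 not in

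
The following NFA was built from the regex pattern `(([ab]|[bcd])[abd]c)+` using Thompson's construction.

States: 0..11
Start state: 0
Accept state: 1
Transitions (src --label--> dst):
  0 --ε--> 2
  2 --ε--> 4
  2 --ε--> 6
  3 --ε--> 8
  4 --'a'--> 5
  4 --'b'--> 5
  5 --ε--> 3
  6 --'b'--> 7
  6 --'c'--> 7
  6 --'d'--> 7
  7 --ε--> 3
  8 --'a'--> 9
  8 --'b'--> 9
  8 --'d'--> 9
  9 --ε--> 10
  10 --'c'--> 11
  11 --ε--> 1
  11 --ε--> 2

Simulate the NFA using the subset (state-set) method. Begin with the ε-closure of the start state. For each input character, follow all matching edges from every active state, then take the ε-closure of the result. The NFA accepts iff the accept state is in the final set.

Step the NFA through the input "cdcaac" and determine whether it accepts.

Answer: ACCEPT

Steps:
start: ε-closure({0}) = {0,2,4,6}
'c' @ 1: {3,7,8}
'd' @ 2: {9,10}
'c' @ 3: {1,2,4,6,11}  (accept∈set)
'a' @ 4: {3,5,8}
'a' @ 5: {9,10}
'c' @ 6: {1,2,4,6,11}  (accept∈set)
end set {1,2,4,6,11} — state 1 in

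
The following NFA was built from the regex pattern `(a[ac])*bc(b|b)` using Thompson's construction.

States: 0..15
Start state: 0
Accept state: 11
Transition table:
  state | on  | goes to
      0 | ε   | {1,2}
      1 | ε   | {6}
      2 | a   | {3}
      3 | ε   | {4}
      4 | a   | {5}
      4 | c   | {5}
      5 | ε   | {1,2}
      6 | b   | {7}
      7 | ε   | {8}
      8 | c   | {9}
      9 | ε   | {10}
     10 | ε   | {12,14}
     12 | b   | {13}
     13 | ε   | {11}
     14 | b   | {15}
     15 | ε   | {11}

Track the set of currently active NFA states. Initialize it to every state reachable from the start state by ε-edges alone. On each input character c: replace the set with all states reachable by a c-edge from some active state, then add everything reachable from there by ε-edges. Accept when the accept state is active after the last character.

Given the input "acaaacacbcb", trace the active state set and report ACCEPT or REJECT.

start: ε-closure({0}) = {0,1,2,6}
'a' @ 1: {3,4}
'c' @ 2: {1,2,5,6}
'a' @ 3: {3,4}
'a' @ 4: {1,2,5,6}
'a' @ 5: {3,4}
'c' @ 6: {1,2,5,6}
'a' @ 7: {3,4}
'c' @ 8: {1,2,5,6}
'b' @ 9: {7,8}
'c' @ 10: {9,10,12,14}
'b' @ 11: {11,13,15}  (accept∈set)
final: {11,13,15}; accept 11 in set

Answer: ACCEPT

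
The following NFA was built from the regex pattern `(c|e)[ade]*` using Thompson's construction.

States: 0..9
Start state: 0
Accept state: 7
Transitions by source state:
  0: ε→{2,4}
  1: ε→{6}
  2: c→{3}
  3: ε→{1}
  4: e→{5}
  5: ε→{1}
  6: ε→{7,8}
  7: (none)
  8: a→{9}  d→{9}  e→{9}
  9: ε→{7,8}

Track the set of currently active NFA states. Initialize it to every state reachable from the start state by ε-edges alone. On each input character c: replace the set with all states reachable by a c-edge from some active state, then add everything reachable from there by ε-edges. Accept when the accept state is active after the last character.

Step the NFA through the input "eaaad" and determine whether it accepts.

start: ε-closure({0}) = {0,2,4}
'e' @ 1: {1,5,6,7,8}  [accepting]
'a' @ 2: {7,8,9}  [accepting]
'a' @ 3: {7,8,9}  [accepting]
'a' @ 4: {7,8,9}  [accepting]
'd' @ 5: {7,8,9}  [accepting]
final: {7,8,9}; accept 7 in set

Answer: ACCEPT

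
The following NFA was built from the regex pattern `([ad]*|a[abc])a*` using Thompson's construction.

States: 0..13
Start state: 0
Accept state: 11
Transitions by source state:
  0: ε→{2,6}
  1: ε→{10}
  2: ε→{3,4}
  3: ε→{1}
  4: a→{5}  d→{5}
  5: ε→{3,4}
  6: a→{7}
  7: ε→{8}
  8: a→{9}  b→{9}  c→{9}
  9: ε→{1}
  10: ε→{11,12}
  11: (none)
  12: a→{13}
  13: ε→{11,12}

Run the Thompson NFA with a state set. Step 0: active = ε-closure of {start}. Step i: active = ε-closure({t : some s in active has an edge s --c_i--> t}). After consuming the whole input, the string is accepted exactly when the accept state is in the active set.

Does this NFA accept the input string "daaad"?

Answer: ACCEPT

Steps:
S₀ = ε-closure({0}) = {0,1,2,3,4,6,10,11,12}
'd' @ 1: {1,3,4,5,10,11,12}  (accept∈set)
'a' @ 2: {1,3,4,5,10,11,12,13}  (accept∈set)
'a' @ 3: {1,3,4,5,10,11,12,13}  (accept∈set)
'a' @ 4: {1,3,4,5,10,11,12,13}  (accept∈set)
'd' @ 5: {1,3,4,5,10,11,12}  (accept∈set)
end set {1,3,4,5,10,11,12} — state 11 in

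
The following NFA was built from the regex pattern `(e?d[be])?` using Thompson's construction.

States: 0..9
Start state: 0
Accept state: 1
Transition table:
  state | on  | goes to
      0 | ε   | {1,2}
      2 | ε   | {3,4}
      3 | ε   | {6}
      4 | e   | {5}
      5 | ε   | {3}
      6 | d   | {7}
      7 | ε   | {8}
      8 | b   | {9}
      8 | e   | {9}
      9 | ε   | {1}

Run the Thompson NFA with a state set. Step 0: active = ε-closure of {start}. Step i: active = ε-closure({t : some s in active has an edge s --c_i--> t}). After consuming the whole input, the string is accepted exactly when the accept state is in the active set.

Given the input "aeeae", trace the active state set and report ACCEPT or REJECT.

Answer: REJECT

Derivation:
initial (ε-close {0}): {0,1,2,3,4,6}
'a' @ 1: {}  — state set empty
rest 'eeae' ignored (set empty)
end set {} — state 1 not in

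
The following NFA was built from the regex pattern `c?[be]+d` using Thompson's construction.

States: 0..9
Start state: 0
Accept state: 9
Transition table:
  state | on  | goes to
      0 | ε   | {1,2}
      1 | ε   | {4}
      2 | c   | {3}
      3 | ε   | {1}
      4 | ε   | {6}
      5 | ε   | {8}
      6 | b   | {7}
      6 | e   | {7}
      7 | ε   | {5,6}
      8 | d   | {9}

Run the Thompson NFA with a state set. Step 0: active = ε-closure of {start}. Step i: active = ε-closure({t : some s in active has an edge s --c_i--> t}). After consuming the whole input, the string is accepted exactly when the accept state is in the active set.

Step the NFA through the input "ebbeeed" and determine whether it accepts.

Answer: ACCEPT

Derivation:
start: ε-closure({0}) = {0,1,2,4,6}
'e' @ 1: {5,6,7,8}
'b' @ 2: {5,6,7,8}
'b' @ 3: {5,6,7,8}
'e' @ 4: {5,6,7,8}
'e' @ 5: {5,6,7,8}
'e' @ 6: {5,6,7,8}
'd' @ 7: {9}  [accepting]
after full input: {9}  (accept=9 in)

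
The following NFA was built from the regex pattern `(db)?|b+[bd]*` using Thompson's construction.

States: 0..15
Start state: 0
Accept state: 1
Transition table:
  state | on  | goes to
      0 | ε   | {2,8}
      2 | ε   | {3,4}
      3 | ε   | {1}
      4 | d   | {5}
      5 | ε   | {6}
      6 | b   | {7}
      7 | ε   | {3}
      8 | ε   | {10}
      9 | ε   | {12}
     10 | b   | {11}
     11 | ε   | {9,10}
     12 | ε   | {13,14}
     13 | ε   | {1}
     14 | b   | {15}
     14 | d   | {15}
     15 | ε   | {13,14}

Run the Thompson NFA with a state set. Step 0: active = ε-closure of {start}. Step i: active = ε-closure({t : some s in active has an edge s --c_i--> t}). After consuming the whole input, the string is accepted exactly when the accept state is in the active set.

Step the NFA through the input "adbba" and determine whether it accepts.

Answer: REJECT

Derivation:
initial (ε-close {0}): {0,1,2,3,4,8,10}
'a' @ 1: {}  — state set empty
rest 'dbba' ignored (set empty)
after full input: {}  (accept=1 not in)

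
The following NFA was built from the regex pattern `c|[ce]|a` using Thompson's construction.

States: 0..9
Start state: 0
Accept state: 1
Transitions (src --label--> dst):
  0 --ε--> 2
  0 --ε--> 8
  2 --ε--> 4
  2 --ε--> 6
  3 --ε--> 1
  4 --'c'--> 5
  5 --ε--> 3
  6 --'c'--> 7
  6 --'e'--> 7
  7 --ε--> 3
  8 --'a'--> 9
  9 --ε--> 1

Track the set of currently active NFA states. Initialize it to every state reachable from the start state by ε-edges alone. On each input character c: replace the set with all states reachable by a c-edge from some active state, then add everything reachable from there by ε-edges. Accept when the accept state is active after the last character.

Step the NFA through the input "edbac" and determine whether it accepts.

initial (ε-close {0}): {0,2,4,6,8}
'e' @ 1: {1,3,7}  [accepting]
'd' @ 2: {}  — no active states
rest 'bac' ignored (set empty)
end set {} — state 1 not in

Answer: REJECT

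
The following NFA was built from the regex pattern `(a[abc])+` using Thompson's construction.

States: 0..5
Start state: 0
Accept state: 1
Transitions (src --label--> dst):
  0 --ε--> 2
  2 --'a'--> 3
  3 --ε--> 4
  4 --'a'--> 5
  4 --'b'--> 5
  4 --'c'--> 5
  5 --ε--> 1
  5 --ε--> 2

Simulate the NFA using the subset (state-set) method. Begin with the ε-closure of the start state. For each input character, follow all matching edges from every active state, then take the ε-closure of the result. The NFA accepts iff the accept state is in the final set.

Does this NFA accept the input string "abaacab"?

S₀ = ε-closure({0}) = {0,2}
'a' @ 1: {3,4}
'b' @ 2: {1,2,5}  [accepting]
'a' @ 3: {3,4}
'a' @ 4: {1,2,5}  [accepting]
'c' @ 5: {}  — state set empty
rest 'ab' ignored (set empty)
final: {}; accept 1 not in set

Answer: REJECT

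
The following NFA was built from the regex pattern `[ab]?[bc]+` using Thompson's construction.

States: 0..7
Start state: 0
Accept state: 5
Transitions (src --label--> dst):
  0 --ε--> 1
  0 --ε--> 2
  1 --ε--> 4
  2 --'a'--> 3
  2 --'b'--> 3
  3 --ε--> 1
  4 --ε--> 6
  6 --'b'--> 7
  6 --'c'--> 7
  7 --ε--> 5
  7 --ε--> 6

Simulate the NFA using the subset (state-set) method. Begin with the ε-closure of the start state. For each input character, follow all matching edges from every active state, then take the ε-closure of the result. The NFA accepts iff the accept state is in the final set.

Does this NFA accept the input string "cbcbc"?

start: ε-closure({0}) = {0,1,2,4,6}
'c' @ 1: {5,6,7}  (accept∈set)
'b' @ 2: {5,6,7}  (accept∈set)
'c' @ 3: {5,6,7}  (accept∈set)
'b' @ 4: {5,6,7}  (accept∈set)
'c' @ 5: {5,6,7}  (accept∈set)
final: {5,6,7}; accept 5 in set

Answer: ACCEPT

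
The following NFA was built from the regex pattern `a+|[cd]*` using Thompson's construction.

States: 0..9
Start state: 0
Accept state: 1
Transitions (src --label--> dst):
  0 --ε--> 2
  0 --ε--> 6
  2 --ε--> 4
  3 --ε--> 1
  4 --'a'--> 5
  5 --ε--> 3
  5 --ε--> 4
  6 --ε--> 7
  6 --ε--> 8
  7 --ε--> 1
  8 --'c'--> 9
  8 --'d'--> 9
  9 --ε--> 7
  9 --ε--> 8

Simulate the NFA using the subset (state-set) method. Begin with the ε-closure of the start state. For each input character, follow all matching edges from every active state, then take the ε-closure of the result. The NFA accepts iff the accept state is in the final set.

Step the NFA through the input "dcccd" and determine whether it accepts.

initial (ε-close {0}): {0,1,2,4,6,7,8}
'd' @ 1: {1,7,8,9}  (accept∈set)
'c' @ 2: {1,7,8,9}  (accept∈set)
'c' @ 3: {1,7,8,9}  (accept∈set)
'c' @ 4: {1,7,8,9}  (accept∈set)
'd' @ 5: {1,7,8,9}  (accept∈set)
final: {1,7,8,9}; accept 1 in set

Answer: ACCEPT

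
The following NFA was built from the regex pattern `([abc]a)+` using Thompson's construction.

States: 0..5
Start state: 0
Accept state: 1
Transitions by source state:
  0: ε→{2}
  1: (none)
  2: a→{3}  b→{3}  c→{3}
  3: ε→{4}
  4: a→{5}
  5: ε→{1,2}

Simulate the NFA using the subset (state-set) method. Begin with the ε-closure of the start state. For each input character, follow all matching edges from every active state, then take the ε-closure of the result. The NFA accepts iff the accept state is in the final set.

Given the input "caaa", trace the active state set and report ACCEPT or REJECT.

initial (ε-close {0}): {0,2}
'c' @ 1: {3,4}
'a' @ 2: {1,2,5}  [accepting]
'a' @ 3: {3,4}
'a' @ 4: {1,2,5}  [accepting]
end set {1,2,5} — state 1 in

Answer: ACCEPT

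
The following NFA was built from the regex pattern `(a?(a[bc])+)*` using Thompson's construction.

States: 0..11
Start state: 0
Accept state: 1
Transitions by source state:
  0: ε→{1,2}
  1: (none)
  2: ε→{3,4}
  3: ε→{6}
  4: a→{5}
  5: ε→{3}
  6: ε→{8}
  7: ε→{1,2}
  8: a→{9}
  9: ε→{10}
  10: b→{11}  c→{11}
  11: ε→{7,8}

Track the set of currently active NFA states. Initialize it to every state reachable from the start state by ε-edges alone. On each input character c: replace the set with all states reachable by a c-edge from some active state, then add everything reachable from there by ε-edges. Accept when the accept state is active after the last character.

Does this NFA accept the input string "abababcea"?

start: ε-closure({0}) = {0,1,2,3,4,6,8}
'a' @ 1: {3,5,6,8,9,10}
'b' @ 2: {1,2,3,4,6,7,8,11}  (accept∈set)
'a' @ 3: {3,5,6,8,9,10}
'b' @ 4: {1,2,3,4,6,7,8,11}  (accept∈set)
'a' @ 5: {3,5,6,8,9,10}
'b' @ 6: {1,2,3,4,6,7,8,11}  (accept∈set)
'c' @ 7: {}  — state set empty
rest 'ea' ignored (set empty)
after full input: {}  (accept=1 not in)

Answer: REJECT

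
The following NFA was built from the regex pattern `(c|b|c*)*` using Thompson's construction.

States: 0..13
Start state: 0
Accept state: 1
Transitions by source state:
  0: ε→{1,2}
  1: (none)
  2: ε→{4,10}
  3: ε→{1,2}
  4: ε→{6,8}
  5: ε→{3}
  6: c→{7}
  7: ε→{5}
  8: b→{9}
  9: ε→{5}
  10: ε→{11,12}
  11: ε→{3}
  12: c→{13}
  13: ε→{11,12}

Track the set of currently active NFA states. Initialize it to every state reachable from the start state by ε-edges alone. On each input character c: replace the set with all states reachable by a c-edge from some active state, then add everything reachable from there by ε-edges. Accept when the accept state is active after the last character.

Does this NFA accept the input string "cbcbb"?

Answer: ACCEPT

Derivation:
start: ε-closure({0}) = {0,1,2,3,4,6,8,10,11,12}
'c' @ 1: {1,2,3,4,5,6,7,8,10,11,12,13}  ✓accept
'b' @ 2: {1,2,3,4,5,6,8,9,10,11,12}  ✓accept
'c' @ 3: {1,2,3,4,5,6,7,8,10,11,12,13}  ✓accept
'b' @ 4: {1,2,3,4,5,6,8,9,10,11,12}  ✓accept
'b' @ 5: {1,2,3,4,5,6,8,9,10,11,12}  ✓accept
end set {1,2,3,4,5,6,8,9,10,11,12} — state 1 in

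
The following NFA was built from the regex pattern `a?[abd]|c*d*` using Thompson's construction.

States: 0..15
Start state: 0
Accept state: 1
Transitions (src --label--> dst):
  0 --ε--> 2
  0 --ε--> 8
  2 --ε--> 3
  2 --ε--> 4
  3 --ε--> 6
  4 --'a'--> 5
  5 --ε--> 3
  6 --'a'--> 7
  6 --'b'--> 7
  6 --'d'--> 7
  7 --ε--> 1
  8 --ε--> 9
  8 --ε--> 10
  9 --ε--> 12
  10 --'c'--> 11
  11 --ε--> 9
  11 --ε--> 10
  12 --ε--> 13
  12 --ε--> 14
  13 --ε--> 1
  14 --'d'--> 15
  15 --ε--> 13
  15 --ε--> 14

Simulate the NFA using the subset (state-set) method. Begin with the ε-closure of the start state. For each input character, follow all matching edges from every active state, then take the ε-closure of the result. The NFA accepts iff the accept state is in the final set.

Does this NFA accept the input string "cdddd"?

initial (ε-close {0}): {0,1,2,3,4,6,8,9,10,12,13,14}
'c' @ 1: {1,9,10,11,12,13,14}  [accepting]
'd' @ 2: {1,13,14,15}  [accepting]
'd' @ 3: {1,13,14,15}  [accepting]
'd' @ 4: {1,13,14,15}  [accepting]
'd' @ 5: {1,13,14,15}  [accepting]
after full input: {1,13,14,15}  (accept=1 in)

Answer: ACCEPT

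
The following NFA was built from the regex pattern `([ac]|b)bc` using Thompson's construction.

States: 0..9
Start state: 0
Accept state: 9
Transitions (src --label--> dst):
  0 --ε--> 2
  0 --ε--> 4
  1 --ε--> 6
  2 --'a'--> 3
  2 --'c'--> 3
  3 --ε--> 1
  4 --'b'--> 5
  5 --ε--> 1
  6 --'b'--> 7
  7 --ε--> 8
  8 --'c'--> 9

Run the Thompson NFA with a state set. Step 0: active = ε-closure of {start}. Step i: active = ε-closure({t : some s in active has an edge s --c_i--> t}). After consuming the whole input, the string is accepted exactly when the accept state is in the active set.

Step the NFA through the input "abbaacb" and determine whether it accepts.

Answer: REJECT

Derivation:
S₀ = ε-closure({0}) = {0,2,4}
'a' @ 1: {1,3,6}
'b' @ 2: {7,8}
'b' @ 3: {}  — no active states
rest 'aacb' ignored (set empty)
end set {} — state 9 not in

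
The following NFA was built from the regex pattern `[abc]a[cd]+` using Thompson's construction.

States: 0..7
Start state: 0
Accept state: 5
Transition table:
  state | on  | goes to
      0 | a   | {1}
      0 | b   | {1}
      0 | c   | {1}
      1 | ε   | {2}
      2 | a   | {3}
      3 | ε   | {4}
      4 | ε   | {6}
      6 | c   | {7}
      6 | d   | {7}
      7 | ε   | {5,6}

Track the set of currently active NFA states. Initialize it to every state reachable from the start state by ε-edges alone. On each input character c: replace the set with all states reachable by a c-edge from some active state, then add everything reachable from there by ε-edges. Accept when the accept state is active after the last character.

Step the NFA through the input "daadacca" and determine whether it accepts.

S₀ = ε-closure({0}) = {0}
'd' @ 1: {}  — no active states
rest 'aadacca' ignored (set empty)
after full input: {}  (accept=5 not in)

Answer: REJECT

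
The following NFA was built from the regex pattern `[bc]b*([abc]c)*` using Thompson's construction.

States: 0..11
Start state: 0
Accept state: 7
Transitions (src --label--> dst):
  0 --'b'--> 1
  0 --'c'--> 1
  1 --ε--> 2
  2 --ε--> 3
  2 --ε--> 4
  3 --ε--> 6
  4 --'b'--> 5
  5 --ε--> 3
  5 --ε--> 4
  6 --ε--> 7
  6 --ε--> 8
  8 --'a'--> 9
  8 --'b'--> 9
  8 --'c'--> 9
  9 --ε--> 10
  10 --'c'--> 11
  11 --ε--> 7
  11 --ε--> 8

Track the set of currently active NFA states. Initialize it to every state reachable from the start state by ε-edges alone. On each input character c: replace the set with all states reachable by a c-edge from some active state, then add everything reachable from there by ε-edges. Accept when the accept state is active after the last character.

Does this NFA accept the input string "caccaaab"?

start: ε-closure({0}) = {0}
'c' @ 1: {1,2,3,4,6,7,8}  (accept∈set)
'a' @ 2: {9,10}
'c' @ 3: {7,8,11}  (accept∈set)
'c' @ 4: {9,10}
'a' @ 5: {}  — dead — no transitions
rest 'aab' ignored (set empty)
end set {} — state 7 not in

Answer: REJECT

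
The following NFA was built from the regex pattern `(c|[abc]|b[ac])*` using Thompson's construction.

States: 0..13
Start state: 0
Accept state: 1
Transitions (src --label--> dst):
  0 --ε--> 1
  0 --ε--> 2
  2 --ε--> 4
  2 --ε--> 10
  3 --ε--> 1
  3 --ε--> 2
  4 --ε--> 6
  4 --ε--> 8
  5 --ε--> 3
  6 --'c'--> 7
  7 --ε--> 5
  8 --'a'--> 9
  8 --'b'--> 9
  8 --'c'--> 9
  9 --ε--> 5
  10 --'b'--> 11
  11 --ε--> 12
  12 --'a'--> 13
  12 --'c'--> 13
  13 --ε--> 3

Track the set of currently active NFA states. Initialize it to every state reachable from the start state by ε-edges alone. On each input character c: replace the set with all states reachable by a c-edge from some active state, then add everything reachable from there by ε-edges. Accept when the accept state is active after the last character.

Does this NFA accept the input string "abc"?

S₀ = ε-closure({0}) = {0,1,2,4,6,8,10}
'a' @ 1: {1,2,3,4,5,6,8,9,10}  [accepting]
'b' @ 2: {1,2,3,4,5,6,8,9,10,11,12}  [accepting]
'c' @ 3: {1,2,3,4,5,6,7,8,9,10,13}  [accepting]
final: {1,2,3,4,5,6,7,8,9,10,13}; accept 1 in set

Answer: ACCEPT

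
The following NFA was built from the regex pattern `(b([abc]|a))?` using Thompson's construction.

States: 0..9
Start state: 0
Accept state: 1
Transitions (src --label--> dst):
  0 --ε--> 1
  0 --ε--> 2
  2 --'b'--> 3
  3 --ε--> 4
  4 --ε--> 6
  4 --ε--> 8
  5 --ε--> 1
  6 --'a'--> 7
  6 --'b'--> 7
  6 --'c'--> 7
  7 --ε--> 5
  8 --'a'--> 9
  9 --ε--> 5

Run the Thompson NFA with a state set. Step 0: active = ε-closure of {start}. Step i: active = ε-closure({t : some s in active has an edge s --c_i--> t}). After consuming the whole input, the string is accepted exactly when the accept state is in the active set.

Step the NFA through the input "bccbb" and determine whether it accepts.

initial (ε-close {0}): {0,1,2}
'b' @ 1: {3,4,6,8}
'c' @ 2: {1,5,7}  ✓accept
'c' @ 3: {}  — dead — no transitions
rest 'bb' ignored (set empty)
final: {}; accept 1 not in set

Answer: REJECT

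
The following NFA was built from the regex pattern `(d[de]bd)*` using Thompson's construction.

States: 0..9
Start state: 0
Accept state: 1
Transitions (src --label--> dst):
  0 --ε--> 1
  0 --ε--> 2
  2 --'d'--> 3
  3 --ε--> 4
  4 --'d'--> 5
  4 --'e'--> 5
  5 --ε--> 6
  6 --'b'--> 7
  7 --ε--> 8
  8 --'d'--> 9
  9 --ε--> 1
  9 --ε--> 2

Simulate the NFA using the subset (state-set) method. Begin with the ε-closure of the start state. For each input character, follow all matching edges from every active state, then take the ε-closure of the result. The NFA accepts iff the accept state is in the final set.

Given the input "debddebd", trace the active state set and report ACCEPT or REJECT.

Answer: ACCEPT

Trace:
start: ε-closure({0}) = {0,1,2}
'd' @ 1: {3,4}
'e' @ 2: {5,6}
'b' @ 3: {7,8}
'd' @ 4: {1,2,9}  [accepting]
'd' @ 5: {3,4}
'e' @ 6: {5,6}
'b' @ 7: {7,8}
'd' @ 8: {1,2,9}  [accepting]
after full input: {1,2,9}  (accept=1 in)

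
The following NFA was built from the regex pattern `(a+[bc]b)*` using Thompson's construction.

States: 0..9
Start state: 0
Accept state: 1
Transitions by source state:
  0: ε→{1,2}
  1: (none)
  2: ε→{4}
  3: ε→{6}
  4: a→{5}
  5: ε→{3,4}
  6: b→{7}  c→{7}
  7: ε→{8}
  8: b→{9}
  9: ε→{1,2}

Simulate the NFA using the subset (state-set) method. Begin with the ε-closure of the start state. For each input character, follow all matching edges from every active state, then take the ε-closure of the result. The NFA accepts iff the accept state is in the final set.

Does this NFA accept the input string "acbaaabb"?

Answer: ACCEPT

Steps:
S₀ = ε-closure({0}) = {0,1,2,4}
'a' @ 1: {3,4,5,6}
'c' @ 2: {7,8}
'b' @ 3: {1,2,4,9}  ✓accept
'a' @ 4: {3,4,5,6}
'a' @ 5: {3,4,5,6}
'a' @ 6: {3,4,5,6}
'b' @ 7: {7,8}
'b' @ 8: {1,2,4,9}  ✓accept
after full input: {1,2,4,9}  (accept=1 in)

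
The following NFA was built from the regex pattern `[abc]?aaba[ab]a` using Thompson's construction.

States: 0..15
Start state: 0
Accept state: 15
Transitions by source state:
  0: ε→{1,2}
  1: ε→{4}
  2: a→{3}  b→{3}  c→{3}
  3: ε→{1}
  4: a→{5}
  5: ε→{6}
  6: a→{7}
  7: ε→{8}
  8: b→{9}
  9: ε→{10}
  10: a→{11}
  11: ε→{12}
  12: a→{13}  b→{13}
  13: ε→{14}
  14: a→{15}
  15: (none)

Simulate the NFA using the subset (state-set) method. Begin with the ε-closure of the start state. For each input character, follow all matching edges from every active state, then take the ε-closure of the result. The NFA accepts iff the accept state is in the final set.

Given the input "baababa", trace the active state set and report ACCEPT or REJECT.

Answer: ACCEPT

Trace:
S₀ = ε-closure({0}) = {0,1,2,4}
'b' @ 1: {1,3,4}
'a' @ 2: {5,6}
'a' @ 3: {7,8}
'b' @ 4: {9,10}
'a' @ 5: {11,12}
'b' @ 6: {13,14}
'a' @ 7: {15}  [accepting]
after full input: {15}  (accept=15 in)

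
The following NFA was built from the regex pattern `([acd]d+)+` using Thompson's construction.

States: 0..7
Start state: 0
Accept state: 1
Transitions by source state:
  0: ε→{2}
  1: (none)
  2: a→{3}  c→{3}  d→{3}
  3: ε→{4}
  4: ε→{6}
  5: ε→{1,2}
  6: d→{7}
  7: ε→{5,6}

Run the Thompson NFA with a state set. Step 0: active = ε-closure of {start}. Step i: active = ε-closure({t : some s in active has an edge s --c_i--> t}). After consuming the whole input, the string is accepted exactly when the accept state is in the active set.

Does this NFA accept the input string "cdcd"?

Answer: ACCEPT

Steps:
initial (ε-close {0}): {0,2}
'c' @ 1: {3,4,6}
'd' @ 2: {1,2,5,6,7}  ✓accept
'c' @ 3: {3,4,6}
'd' @ 4: {1,2,5,6,7}  ✓accept
after full input: {1,2,5,6,7}  (accept=1 in)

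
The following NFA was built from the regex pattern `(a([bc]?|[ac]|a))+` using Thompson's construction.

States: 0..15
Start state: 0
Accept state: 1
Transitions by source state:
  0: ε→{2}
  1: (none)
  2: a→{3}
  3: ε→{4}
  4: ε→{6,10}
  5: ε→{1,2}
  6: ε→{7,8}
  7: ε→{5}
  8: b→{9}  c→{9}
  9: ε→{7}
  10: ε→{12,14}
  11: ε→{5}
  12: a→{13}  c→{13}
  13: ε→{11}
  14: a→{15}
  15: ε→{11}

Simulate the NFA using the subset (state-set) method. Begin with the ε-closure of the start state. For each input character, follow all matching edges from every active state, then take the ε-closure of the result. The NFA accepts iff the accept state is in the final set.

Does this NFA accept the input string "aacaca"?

Answer: ACCEPT

Steps:
S₀ = ε-closure({0}) = {0,2}
'a' @ 1: {1,2,3,4,5,6,7,8,10,12,14}  (accept∈set)
'a' @ 2: {1,2,3,4,5,6,7,8,10,11,12,13,14,15}  (accept∈set)
'c' @ 3: {1,2,5,7,9,11,13}  (accept∈set)
'a' @ 4: {1,2,3,4,5,6,7,8,10,12,14}  (accept∈set)
'c' @ 5: {1,2,5,7,9,11,13}  (accept∈set)
'a' @ 6: {1,2,3,4,5,6,7,8,10,12,14}  (accept∈set)
end set {1,2,3,4,5,6,7,8,10,12,14} — state 1 in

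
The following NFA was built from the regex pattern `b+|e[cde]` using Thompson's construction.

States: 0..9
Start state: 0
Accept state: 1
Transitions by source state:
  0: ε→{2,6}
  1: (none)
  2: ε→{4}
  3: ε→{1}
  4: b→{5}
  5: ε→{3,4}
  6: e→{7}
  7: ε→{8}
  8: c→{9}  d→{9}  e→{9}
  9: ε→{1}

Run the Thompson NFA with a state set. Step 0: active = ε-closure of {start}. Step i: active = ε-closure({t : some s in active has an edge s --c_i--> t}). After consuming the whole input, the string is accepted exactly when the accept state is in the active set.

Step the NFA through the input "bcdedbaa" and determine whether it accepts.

S₀ = ε-closure({0}) = {0,2,4,6}
'b' @ 1: {1,3,4,5}  [accepting]
'c' @ 2: {}  — no active states
rest 'dedbaa' ignored (set empty)
end set {} — state 1 not in

Answer: REJECT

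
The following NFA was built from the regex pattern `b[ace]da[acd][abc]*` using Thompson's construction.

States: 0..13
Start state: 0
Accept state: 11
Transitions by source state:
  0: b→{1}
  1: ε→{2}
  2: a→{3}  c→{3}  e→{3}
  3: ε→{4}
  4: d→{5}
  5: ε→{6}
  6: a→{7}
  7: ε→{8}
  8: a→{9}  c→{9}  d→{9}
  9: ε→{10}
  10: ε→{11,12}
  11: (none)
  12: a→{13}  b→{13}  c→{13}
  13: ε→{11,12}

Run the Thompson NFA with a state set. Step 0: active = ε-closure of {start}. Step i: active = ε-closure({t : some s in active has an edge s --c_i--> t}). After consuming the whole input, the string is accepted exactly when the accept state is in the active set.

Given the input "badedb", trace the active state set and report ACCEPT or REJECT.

initial (ε-close {0}): {0}
'b' @ 1: {1,2}
'a' @ 2: {3,4}
'd' @ 3: {5,6}
'e' @ 4: {}  — dead — no transitions
rest 'db' ignored (set empty)
final: {}; accept 11 not in set

Answer: REJECT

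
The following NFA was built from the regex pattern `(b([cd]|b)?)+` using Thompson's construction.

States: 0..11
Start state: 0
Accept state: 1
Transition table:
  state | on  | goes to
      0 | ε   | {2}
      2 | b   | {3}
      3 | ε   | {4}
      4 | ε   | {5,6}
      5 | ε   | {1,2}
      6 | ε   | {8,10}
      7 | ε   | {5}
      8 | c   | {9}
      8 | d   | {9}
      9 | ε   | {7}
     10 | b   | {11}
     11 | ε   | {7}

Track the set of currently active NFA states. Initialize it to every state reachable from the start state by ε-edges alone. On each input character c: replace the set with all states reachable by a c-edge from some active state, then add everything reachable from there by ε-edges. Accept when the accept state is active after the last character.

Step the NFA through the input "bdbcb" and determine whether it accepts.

start: ε-closure({0}) = {0,2}
'b' @ 1: {1,2,3,4,5,6,8,10}  (accept∈set)
'd' @ 2: {1,2,5,7,9}  (accept∈set)
'b' @ 3: {1,2,3,4,5,6,8,10}  (accept∈set)
'c' @ 4: {1,2,5,7,9}  (accept∈set)
'b' @ 5: {1,2,3,4,5,6,8,10}  (accept∈set)
after full input: {1,2,3,4,5,6,8,10}  (accept=1 in)

Answer: ACCEPT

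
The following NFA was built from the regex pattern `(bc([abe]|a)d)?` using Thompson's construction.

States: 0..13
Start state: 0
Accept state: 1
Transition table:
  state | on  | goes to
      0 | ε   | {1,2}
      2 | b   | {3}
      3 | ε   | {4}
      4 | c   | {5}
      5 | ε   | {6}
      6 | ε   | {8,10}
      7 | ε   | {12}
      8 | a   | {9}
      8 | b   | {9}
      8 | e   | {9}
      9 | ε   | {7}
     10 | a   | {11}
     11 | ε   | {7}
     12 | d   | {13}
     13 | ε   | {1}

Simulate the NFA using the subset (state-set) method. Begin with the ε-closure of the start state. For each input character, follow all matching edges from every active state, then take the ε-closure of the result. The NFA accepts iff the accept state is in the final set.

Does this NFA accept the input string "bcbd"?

Answer: ACCEPT

Steps:
start: ε-closure({0}) = {0,1,2}
'b' @ 1: {3,4}
'c' @ 2: {5,6,8,10}
'b' @ 3: {7,9,12}
'd' @ 4: {1,13}  [accepting]
end set {1,13} — state 1 in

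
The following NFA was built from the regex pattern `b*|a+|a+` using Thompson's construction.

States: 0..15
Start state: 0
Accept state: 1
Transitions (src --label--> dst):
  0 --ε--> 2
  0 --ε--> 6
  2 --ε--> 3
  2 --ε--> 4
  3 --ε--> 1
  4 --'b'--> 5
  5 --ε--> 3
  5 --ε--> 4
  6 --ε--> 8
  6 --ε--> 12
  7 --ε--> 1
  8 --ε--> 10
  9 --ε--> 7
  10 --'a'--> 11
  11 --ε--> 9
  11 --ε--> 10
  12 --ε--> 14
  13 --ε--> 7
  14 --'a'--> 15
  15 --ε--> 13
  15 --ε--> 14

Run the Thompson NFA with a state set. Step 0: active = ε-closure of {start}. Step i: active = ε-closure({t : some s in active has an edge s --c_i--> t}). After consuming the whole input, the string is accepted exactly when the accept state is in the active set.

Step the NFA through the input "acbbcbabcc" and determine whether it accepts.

Answer: REJECT

Steps:
S₀ = ε-closure({0}) = {0,1,2,3,4,6,8,10,12,14}
'a' @ 1: {1,7,9,10,11,13,14,15}  ✓accept
'c' @ 2: {}  — no active states
rest 'bbcbabcc' ignored (set empty)
after full input: {}  (accept=1 not in)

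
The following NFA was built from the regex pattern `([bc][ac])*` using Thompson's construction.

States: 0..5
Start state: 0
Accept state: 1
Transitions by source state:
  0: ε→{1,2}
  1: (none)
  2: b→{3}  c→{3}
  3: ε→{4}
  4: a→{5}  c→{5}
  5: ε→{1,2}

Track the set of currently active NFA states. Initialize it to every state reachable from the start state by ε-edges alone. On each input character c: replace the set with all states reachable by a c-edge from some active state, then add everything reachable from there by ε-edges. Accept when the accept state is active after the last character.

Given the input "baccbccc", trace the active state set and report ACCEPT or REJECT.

S₀ = ε-closure({0}) = {0,1,2}
'b' @ 1: {3,4}
'a' @ 2: {1,2,5}  [accepting]
'c' @ 3: {3,4}
'c' @ 4: {1,2,5}  [accepting]
'b' @ 5: {3,4}
'c' @ 6: {1,2,5}  [accepting]
'c' @ 7: {3,4}
'c' @ 8: {1,2,5}  [accepting]
final: {1,2,5}; accept 1 in set

Answer: ACCEPT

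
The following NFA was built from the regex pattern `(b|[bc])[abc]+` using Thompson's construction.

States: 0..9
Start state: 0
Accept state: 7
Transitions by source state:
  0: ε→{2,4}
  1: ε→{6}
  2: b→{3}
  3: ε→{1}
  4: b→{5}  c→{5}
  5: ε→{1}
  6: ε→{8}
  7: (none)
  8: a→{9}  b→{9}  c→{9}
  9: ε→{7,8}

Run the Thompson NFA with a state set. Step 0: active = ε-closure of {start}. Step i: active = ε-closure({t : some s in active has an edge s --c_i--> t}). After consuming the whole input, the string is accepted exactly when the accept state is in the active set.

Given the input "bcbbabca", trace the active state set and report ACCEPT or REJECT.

initial (ε-close {0}): {0,2,4}
'b' @ 1: {1,3,5,6,8}
'c' @ 2: {7,8,9}  ✓accept
'b' @ 3: {7,8,9}  ✓accept
'b' @ 4: {7,8,9}  ✓accept
'a' @ 5: {7,8,9}  ✓accept
'b' @ 6: {7,8,9}  ✓accept
'c' @ 7: {7,8,9}  ✓accept
'a' @ 8: {7,8,9}  ✓accept
final: {7,8,9}; accept 7 in set

Answer: ACCEPT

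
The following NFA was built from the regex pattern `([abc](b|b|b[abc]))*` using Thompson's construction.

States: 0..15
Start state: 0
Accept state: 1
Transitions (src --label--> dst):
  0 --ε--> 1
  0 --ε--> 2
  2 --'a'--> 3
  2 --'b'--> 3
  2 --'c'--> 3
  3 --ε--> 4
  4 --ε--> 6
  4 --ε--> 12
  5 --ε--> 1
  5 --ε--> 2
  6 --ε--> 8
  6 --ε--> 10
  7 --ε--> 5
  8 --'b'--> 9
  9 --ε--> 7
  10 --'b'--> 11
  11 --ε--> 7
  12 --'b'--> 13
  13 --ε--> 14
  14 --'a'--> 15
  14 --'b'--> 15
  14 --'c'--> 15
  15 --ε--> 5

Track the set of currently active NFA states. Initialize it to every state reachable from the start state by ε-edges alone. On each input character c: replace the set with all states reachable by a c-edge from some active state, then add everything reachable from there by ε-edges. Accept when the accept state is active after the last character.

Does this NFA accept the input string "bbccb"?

Answer: ACCEPT

Derivation:
start: ε-closure({0}) = {0,1,2}
'b' @ 1: {3,4,6,8,10,12}
'b' @ 2: {1,2,5,7,9,11,13,14}  [accepting]
'c' @ 3: {1,2,3,4,5,6,8,10,12,15}  [accepting]
'c' @ 4: {3,4,6,8,10,12}
'b' @ 5: {1,2,5,7,9,11,13,14}  [accepting]
end set {1,2,5,7,9,11,13,14} — state 1 in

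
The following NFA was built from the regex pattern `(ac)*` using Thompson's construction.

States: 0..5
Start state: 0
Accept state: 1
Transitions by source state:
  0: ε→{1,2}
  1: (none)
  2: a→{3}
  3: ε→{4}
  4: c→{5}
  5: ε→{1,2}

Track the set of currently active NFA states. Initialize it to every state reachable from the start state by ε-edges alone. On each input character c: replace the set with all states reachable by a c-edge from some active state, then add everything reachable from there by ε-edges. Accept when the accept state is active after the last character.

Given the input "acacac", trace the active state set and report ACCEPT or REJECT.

Answer: ACCEPT

Derivation:
start: ε-closure({0}) = {0,1,2}
'a' @ 1: {3,4}
'c' @ 2: {1,2,5}  ✓accept
'a' @ 3: {3,4}
'c' @ 4: {1,2,5}  ✓accept
'a' @ 5: {3,4}
'c' @ 6: {1,2,5}  ✓accept
end set {1,2,5} — state 1 in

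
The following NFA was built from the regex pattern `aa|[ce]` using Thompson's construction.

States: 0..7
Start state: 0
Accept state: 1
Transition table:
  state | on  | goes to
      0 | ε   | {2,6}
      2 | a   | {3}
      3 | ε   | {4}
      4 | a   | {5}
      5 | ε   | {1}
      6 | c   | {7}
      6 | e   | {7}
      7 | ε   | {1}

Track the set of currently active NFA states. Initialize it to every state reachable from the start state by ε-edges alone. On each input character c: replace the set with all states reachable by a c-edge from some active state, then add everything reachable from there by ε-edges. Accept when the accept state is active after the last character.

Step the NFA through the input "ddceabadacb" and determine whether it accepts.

Answer: REJECT

Steps:
S₀ = ε-closure({0}) = {0,2,6}
'd' @ 1: {}  — state set empty
rest 'dceabadacb' ignored (set empty)
final: {}; accept 1 not in set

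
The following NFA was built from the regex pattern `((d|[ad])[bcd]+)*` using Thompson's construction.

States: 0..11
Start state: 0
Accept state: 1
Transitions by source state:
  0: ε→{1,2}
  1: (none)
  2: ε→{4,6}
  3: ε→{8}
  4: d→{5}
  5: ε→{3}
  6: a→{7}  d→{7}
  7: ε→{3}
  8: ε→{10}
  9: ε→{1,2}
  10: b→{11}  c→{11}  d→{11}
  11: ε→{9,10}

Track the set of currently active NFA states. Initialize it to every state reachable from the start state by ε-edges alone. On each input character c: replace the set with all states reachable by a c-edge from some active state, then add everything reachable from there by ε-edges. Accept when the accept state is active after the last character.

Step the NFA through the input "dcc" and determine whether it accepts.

start: ε-closure({0}) = {0,1,2,4,6}
'd' @ 1: {3,5,7,8,10}
'c' @ 2: {1,2,4,6,9,10,11}  ✓accept
'c' @ 3: {1,2,4,6,9,10,11}  ✓accept
end set {1,2,4,6,9,10,11} — state 1 in

Answer: ACCEPT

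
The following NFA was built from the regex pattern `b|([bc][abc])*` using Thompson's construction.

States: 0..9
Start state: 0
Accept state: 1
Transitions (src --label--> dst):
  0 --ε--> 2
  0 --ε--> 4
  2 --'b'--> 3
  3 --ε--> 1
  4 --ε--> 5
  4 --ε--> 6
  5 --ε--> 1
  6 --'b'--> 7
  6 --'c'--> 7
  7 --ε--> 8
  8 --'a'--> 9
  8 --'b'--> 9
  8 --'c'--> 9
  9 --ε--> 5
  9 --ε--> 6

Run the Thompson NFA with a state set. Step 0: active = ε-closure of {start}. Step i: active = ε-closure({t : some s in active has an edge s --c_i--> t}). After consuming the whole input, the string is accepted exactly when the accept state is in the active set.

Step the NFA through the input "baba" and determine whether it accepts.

Answer: ACCEPT

Trace:
start: ε-closure({0}) = {0,1,2,4,5,6}
'b' @ 1: {1,3,7,8}  [accepting]
'a' @ 2: {1,5,6,9}  [accepting]
'b' @ 3: {7,8}
'a' @ 4: {1,5,6,9}  [accepting]
after full input: {1,5,6,9}  (accept=1 in)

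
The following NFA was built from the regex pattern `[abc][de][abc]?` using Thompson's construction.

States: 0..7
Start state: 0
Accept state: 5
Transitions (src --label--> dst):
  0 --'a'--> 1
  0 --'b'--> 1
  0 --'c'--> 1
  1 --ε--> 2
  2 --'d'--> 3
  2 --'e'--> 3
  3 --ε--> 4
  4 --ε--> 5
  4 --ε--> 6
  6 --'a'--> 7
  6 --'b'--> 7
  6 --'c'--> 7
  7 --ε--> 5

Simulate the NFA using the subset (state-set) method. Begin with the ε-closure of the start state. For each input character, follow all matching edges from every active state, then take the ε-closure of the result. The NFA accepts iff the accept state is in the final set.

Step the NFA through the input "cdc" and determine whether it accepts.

Answer: ACCEPT

Trace:
start: ε-closure({0}) = {0}
'c' @ 1: {1,2}
'd' @ 2: {3,4,5,6}  [accepting]
'c' @ 3: {5,7}  [accepting]
final: {5,7}; accept 5 in set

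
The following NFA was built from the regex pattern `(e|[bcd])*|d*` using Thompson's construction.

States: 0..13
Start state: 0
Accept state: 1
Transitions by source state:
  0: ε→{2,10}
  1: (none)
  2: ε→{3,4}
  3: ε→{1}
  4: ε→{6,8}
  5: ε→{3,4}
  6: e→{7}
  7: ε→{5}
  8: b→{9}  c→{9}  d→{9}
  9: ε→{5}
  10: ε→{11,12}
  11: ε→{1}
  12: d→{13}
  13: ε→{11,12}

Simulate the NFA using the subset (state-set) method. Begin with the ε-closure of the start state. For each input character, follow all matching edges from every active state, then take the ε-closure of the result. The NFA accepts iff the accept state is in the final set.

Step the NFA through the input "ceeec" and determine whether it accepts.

initial (ε-close {0}): {0,1,2,3,4,6,8,10,11,12}
'c' @ 1: {1,3,4,5,6,8,9}  (accept∈set)
'e' @ 2: {1,3,4,5,6,7,8}  (accept∈set)
'e' @ 3: {1,3,4,5,6,7,8}  (accept∈set)
'e' @ 4: {1,3,4,5,6,7,8}  (accept∈set)
'c' @ 5: {1,3,4,5,6,8,9}  (accept∈set)
end set {1,3,4,5,6,8,9} — state 1 in

Answer: ACCEPT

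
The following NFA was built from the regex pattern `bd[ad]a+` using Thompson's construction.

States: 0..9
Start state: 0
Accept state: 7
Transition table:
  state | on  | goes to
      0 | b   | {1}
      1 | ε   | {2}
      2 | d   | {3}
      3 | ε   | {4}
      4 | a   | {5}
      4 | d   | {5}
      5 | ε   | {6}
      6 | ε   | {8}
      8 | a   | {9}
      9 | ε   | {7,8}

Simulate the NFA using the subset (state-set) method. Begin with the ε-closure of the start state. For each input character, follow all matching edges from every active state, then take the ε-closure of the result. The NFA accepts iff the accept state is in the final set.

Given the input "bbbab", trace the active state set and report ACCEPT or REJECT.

start: ε-closure({0}) = {0}
'b' @ 1: {1,2}
'b' @ 2: {}  — state set empty
rest 'bab' ignored (set empty)
final: {}; accept 7 not in set

Answer: REJECT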